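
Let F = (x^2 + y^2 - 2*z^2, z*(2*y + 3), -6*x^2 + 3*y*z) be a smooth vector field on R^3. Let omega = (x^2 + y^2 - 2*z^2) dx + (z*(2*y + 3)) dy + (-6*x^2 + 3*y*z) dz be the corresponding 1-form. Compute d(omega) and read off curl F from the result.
d(omega) = (-2*y + 3*z - 3) dy ∧ dz + (12*x - 4*z) dz ∧ dx + (-2*y) dx ∧ dy; curl F = (-2*y + 3*z - 3, 12*x - 4*z, -2*y)

d omega = sum_{i<j} (∂f_j/∂x_i - ∂f_i/∂x_j) dx_i ∧ dx_j. Under the identification (dy ∧ dz, dz ∧ dx, dx ∧ dy) ↔ (e_x, e_y, e_z), the coefficients are exactly the components of curl F. Compute:
  ∂R/∂y - ∂Q/∂z = (3*z) - (2*y + 3) = -2*y + 3*z - 3
  ∂P/∂z - ∂R/∂x = (-4*z) - (-12*x) = 12*x - 4*z
  ∂Q/∂x - ∂P/∂y = (0) - (2*y) = -2*y.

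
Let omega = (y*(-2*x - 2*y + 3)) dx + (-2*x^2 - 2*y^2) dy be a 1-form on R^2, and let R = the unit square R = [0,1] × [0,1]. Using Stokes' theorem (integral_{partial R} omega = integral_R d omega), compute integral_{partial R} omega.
integral_(partial R) omega = -2

Stokes: integral_partial_R omega = integral_R d omega with d omega = (∂Q/∂x - ∂P/∂y) dx ∧ dy.
  ∂Q/∂x = -4*x
  ∂P/∂y = -2*x - 4*y + 3
  integrand = ∂Q/∂x - ∂P/∂y = -2*x + 4*y - 3.
Integrating over R: integral_0^1 integral_0^1 (-2*x + 4*y - 3) dx dy = -2.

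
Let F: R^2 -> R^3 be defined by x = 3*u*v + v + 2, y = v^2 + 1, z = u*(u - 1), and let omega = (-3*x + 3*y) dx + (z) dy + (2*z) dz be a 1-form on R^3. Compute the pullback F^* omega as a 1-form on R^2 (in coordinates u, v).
F^* omega = (4*u^3 - 6*u^2 - 27*u*v^2 + 2*u + 9*v^3 - 9*v^2 - 9*v) du + (-25*u^2*v + 9*u*v^2 - 20*u*v - 9*u + 3*v^2 - 3*v - 3) dv

Using F^*(f dg) = (f ∘ F) d(g ∘ F), substitute each coordinate x_i by F_i(u, v) in f_i, and replace dx_i by d F_i = (∂F_i/∂u) du + (∂F_i/∂v) dv.
  For the x component: f_1(F) = -9*u*v + 3*v^2 - 3*v - 3; d F_1 = (3*v) du + (3*u + 1) dv
  For the y component: f_2(F) = u*(u - 1); d F_2 = (0) du + (2*v) dv
  For the z component: f_3(F) = 2*u*(u - 1); d F_3 = (2*u - 1) du + (0) dv
Combining and collecting du, dv coefficients:
  coeff of du: 4*u^3 - 6*u^2 - 27*u*v^2 + 2*u + 9*v^3 - 9*v^2 - 9*v
  coeff of dv: -25*u^2*v + 9*u*v^2 - 20*u*v - 9*u + 3*v^2 - 3*v - 3
F^* omega = (4*u^3 - 6*u^2 - 27*u*v^2 + 2*u + 9*v^3 - 9*v^2 - 9*v) du + (-25*u^2*v + 9*u*v^2 - 20*u*v - 9*u + 3*v^2 - 3*v - 3) dv.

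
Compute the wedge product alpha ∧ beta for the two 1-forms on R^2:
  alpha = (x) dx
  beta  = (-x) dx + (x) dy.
alpha ∧ beta = (x^2) dx ∧ dy

Distribute the wedge, using dx_i ∧ dx_j = -dx_j ∧ dx_i and dx_i ∧ dx_i = 0. For each pair (i, j) with i < j, the coefficient of dx_i ∧ dx_j in alpha ∧ beta is (alpha_i * beta_j - alpha_j * beta_i). Collecting: alpha ∧ beta = (x^2) dx ∧ dy.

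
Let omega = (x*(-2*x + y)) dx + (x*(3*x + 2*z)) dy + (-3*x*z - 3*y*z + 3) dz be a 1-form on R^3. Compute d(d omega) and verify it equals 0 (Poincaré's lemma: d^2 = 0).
d(d omega) = 0

Step 1: d omega = sum_{i<j} (∂f_j/∂x_i - ∂f_i/∂x_j) dx_i ∧ dx_j:
  coeff of dx ∧ dy: 5*x + 2*z
  coeff of dx ∧ dz: -3*z
  coeff of dy ∧ dz: -2*x - 3*z
Step 2: Apply d again to each 2-form coefficient. The only possible 3-form in R^3 is dx ∧ dy ∧ dz, with coefficient
  ∂(coeff of dy∧dz)/∂x - ∂(coeff of dx∧dz)/∂y + ∂(coeff of dx∧dy)/∂z
  = ∂/∂x (-2*x - 3*z) - ∂/∂y (-3*z) + ∂/∂z (5*x + 2*z).
Each of these terms simplifies to sums of mixed partials that cancel in pairs. The result is 0 (by equality of mixed partials for smooth functions — Schwarz / Clairaut).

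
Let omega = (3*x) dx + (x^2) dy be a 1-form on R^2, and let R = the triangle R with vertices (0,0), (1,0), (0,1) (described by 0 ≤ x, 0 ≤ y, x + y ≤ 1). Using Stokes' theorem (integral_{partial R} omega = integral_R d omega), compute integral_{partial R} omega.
integral_(partial R) omega = 1/3

Stokes: integral_partial_R omega = integral_R d omega with d omega = (∂Q/∂x - ∂P/∂y) dx ∧ dy.
  ∂Q/∂x = 2*x
  ∂P/∂y = 0
  integrand = ∂Q/∂x - ∂P/∂y = 2*x.
Integrating over R: integral_0^1 integral_0^{1-x} (2*x) dy dx = 1/3.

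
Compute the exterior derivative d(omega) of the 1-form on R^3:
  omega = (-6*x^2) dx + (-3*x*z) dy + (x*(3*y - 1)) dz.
d(omega) = (-3*z) dx ∧ dy + (3*y - 1) dx ∧ dz + (6*x) dy ∧ dz

For a 1-form omega = sum_i f_i dx_i, the exterior derivative is
  d(omega) = sum_{i < j} (∂f_j/∂x_i - ∂f_i/∂x_j) dx_i ∧ dx_j.
  coefficient of dx ∧ dy: ∂f_2/∂x - ∂f_1/∂y = ∂(-3*x*z)/∂x - ∂(-6*x^2)/∂y = -3*z
  coefficient of dx ∧ dz: ∂f_3/∂x - ∂f_1/∂z = ∂(x*(3*y - 1))/∂x - ∂(-6*x^2)/∂z = 3*y - 1
  coefficient of dy ∧ dz: ∂f_3/∂y - ∂f_2/∂z = ∂(x*(3*y - 1))/∂y - ∂(-3*x*z)/∂z = 6*x
Assembling: d(omega) = (-3*z) dx ∧ dy + (3*y - 1) dx ∧ dz + (6*x) dy ∧ dz.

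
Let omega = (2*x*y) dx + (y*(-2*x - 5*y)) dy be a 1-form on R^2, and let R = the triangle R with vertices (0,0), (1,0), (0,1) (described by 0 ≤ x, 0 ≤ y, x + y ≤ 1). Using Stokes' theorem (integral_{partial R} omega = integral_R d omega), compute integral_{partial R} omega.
integral_(partial R) omega = -2/3

Stokes: integral_partial_R omega = integral_R d omega with d omega = (∂Q/∂x - ∂P/∂y) dx ∧ dy.
  ∂Q/∂x = -2*y
  ∂P/∂y = 2*x
  integrand = ∂Q/∂x - ∂P/∂y = -2*x - 2*y.
Integrating over R: integral_0^1 integral_0^{1-x} (-2*x - 2*y) dy dx = -2/3.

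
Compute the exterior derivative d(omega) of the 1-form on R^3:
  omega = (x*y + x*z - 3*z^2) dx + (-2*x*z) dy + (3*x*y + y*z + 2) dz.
d(omega) = (-x - 2*z) dx ∧ dy + (-x + 3*y + 6*z) dx ∧ dz + (5*x + z) dy ∧ dz

For a 1-form omega = sum_i f_i dx_i, the exterior derivative is
  d(omega) = sum_{i < j} (∂f_j/∂x_i - ∂f_i/∂x_j) dx_i ∧ dx_j.
  coefficient of dx ∧ dy: ∂f_2/∂x - ∂f_1/∂y = ∂(-2*x*z)/∂x - ∂(x*y + x*z - 3*z^2)/∂y = -x - 2*z
  coefficient of dx ∧ dz: ∂f_3/∂x - ∂f_1/∂z = ∂(3*x*y + y*z + 2)/∂x - ∂(x*y + x*z - 3*z^2)/∂z = -x + 3*y + 6*z
  coefficient of dy ∧ dz: ∂f_3/∂y - ∂f_2/∂z = ∂(3*x*y + y*z + 2)/∂y - ∂(-2*x*z)/∂z = 5*x + z
Assembling: d(omega) = (-x - 2*z) dx ∧ dy + (-x + 3*y + 6*z) dx ∧ dz + (5*x + z) dy ∧ dz.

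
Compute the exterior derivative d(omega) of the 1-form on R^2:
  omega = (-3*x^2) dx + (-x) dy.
d(omega) = (-1) dx ∧ dy

For a 1-form omega = sum_i f_i dx_i, the exterior derivative is
  d(omega) = sum_{i < j} (∂f_j/∂x_i - ∂f_i/∂x_j) dx_i ∧ dx_j.
  coefficient of dx ∧ dy: ∂f_2/∂x - ∂f_1/∂y = ∂(-x)/∂x - ∂(-3*x^2)/∂y = -1
Assembling: d(omega) = (-1) dx ∧ dy.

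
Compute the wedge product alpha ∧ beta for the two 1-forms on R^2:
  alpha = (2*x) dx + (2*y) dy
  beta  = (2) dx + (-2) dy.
alpha ∧ beta = (-4*x - 4*y) dx ∧ dy

Distribute the wedge, using dx_i ∧ dx_j = -dx_j ∧ dx_i and dx_i ∧ dx_i = 0. For each pair (i, j) with i < j, the coefficient of dx_i ∧ dx_j in alpha ∧ beta is (alpha_i * beta_j - alpha_j * beta_i). Collecting: alpha ∧ beta = (-4*x - 4*y) dx ∧ dy.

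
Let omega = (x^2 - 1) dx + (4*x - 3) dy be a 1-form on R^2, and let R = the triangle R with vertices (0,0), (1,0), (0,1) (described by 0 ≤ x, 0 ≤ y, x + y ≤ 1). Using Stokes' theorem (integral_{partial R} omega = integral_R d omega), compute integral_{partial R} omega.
integral_(partial R) omega = 2

Stokes: integral_partial_R omega = integral_R d omega with d omega = (∂Q/∂x - ∂P/∂y) dx ∧ dy.
  ∂Q/∂x = 4
  ∂P/∂y = 0
  integrand = ∂Q/∂x - ∂P/∂y = 4.
Integrating over R: integral_0^1 integral_0^{1-x} (4) dy dx = 2.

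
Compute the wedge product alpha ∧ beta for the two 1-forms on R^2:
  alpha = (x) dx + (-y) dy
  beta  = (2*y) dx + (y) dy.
alpha ∧ beta = (y*(x + 2*y)) dx ∧ dy

Distribute the wedge, using dx_i ∧ dx_j = -dx_j ∧ dx_i and dx_i ∧ dx_i = 0. For each pair (i, j) with i < j, the coefficient of dx_i ∧ dx_j in alpha ∧ beta is (alpha_i * beta_j - alpha_j * beta_i). Collecting: alpha ∧ beta = (y*(x + 2*y)) dx ∧ dy.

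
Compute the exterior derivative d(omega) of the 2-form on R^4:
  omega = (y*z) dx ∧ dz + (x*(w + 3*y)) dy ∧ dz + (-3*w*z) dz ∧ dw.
d(omega) = (w + 3*y - z) dx ∧ dy ∧ dz + (x) dy ∧ dz ∧ dw

For a 2-form omega = sum_{i<j} g_{ij} dx_i ∧ dx_j, the exterior derivative is
  d(omega) = sum_{i<j} d(g_{ij}) ∧ dx_i ∧ dx_j = sum_{i<j, k} (∂g_{ij}/∂x_k) dx_k ∧ dx_i ∧ dx_j.
Expand each term, using dx_k ∧ dx_i ∧ dx_j = sgn(permutation) dx_{(a)} ∧ dx_{(b)} ∧ dx_{(c)} with (a < b < c) sorted:
  d(y*z) includes (∂/∂y)(y*z) dy = (z) dy, which multiplied by dx ∧ dz gives (-z) dx ∧ dy ∧ dz
  d(x*(w + 3*y)) includes (∂/∂x)(x*(w + 3*y)) dx = (w + 3*y) dx, which multiplied by dy ∧ dz gives (w + 3*y) dx ∧ dy ∧ dz
  d(x*(w + 3*y)) includes (∂/∂w)(x*(w + 3*y)) dw = (x) dw, which multiplied by dy ∧ dz gives (x) dy ∧ dz ∧ dw
Collecting like 3-forms: d(omega) = (w + 3*y - z) dx ∧ dy ∧ dz + (x) dy ∧ dz ∧ dw.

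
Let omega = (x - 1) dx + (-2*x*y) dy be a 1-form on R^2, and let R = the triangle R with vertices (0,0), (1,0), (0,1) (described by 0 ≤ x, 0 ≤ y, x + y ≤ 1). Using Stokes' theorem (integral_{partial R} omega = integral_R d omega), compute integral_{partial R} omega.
integral_(partial R) omega = -1/3

Stokes: integral_partial_R omega = integral_R d omega with d omega = (∂Q/∂x - ∂P/∂y) dx ∧ dy.
  ∂Q/∂x = -2*y
  ∂P/∂y = 0
  integrand = ∂Q/∂x - ∂P/∂y = -2*y.
Integrating over R: integral_0^1 integral_0^{1-x} (-2*y) dy dx = -1/3.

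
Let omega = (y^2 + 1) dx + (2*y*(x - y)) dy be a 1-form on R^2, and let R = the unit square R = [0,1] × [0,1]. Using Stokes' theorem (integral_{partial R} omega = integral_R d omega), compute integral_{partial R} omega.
integral_(partial R) omega = 0

Stokes: integral_partial_R omega = integral_R d omega with d omega = (∂Q/∂x - ∂P/∂y) dx ∧ dy.
  ∂Q/∂x = 2*y
  ∂P/∂y = 2*y
  integrand = ∂Q/∂x - ∂P/∂y = 0.
Integrating over R: integral_0^1 integral_0^1 (0) dx dy = 0.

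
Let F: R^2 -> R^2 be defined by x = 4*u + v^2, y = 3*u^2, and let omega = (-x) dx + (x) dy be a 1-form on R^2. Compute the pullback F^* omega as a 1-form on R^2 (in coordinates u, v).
F^* omega = (24*u^2 + 6*u*v^2 - 16*u - 4*v^2) du + (2*v*(-4*u - v^2)) dv

Using F^*(f dg) = (f ∘ F) d(g ∘ F), substitute each coordinate x_i by F_i(u, v) in f_i, and replace dx_i by d F_i = (∂F_i/∂u) du + (∂F_i/∂v) dv.
  For the x component: f_1(F) = -4*u - v^2; d F_1 = (4) du + (2*v) dv
  For the y component: f_2(F) = 4*u + v^2; d F_2 = (6*u) du + (0) dv
Combining and collecting du, dv coefficients:
  coeff of du: 24*u^2 + 6*u*v^2 - 16*u - 4*v^2
  coeff of dv: 2*v*(-4*u - v^2)
F^* omega = (24*u^2 + 6*u*v^2 - 16*u - 4*v^2) du + (2*v*(-4*u - v^2)) dv.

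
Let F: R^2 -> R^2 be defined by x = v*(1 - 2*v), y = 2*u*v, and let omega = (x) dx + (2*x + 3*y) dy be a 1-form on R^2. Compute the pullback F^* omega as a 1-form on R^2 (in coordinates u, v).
F^* omega = (v^2*(12*u - 8*v + 4)) du + (v*(12*u^2 - 8*u*v + 4*u + 8*v^2 - 6*v + 1)) dv

Using F^*(f dg) = (f ∘ F) d(g ∘ F), substitute each coordinate x_i by F_i(u, v) in f_i, and replace dx_i by d F_i = (∂F_i/∂u) du + (∂F_i/∂v) dv.
  For the x component: f_1(F) = v*(1 - 2*v); d F_1 = (0) du + (1 - 4*v) dv
  For the y component: f_2(F) = 2*v*(3*u - 2*v + 1); d F_2 = (2*v) du + (2*u) dv
Combining and collecting du, dv coefficients:
  coeff of du: v^2*(12*u - 8*v + 4)
  coeff of dv: v*(12*u^2 - 8*u*v + 4*u + 8*v^2 - 6*v + 1)
F^* omega = (v^2*(12*u - 8*v + 4)) du + (v*(12*u^2 - 8*u*v + 4*u + 8*v^2 - 6*v + 1)) dv.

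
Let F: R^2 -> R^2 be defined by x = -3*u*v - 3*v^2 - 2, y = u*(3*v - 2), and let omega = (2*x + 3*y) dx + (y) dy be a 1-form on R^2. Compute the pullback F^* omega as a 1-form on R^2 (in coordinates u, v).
F^* omega = (6*u*v + 4*u + 18*v^3 + 12*v) du + (12*u^2 + 36*u*v + 12*u + 36*v^3 + 24*v) dv

Using F^*(f dg) = (f ∘ F) d(g ∘ F), substitute each coordinate x_i by F_i(u, v) in f_i, and replace dx_i by d F_i = (∂F_i/∂u) du + (∂F_i/∂v) dv.
  For the x component: f_1(F) = 3*u*v - 6*u - 6*v^2 - 4; d F_1 = (-3*v) du + (-3*u - 6*v) dv
  For the y component: f_2(F) = u*(3*v - 2); d F_2 = (3*v - 2) du + (3*u) dv
Combining and collecting du, dv coefficients:
  coeff of du: 6*u*v + 4*u + 18*v^3 + 12*v
  coeff of dv: 12*u^2 + 36*u*v + 12*u + 36*v^3 + 24*v
F^* omega = (6*u*v + 4*u + 18*v^3 + 12*v) du + (12*u^2 + 36*u*v + 12*u + 36*v^3 + 24*v) dv.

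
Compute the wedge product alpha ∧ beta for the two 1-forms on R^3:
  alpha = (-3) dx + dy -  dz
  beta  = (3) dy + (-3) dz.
alpha ∧ beta = (-9) dx ∧ dy + (9) dx ∧ dz

Distribute the wedge, using dx_i ∧ dx_j = -dx_j ∧ dx_i and dx_i ∧ dx_i = 0. For each pair (i, j) with i < j, the coefficient of dx_i ∧ dx_j in alpha ∧ beta is (alpha_i * beta_j - alpha_j * beta_i). Collecting: alpha ∧ beta = (-9) dx ∧ dy + (9) dx ∧ dz.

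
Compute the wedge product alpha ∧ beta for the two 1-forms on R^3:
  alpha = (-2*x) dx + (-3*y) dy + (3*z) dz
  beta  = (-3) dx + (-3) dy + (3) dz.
alpha ∧ beta = (6*x - 9*y) dx ∧ dy + (-6*x + 9*z) dx ∧ dz + (-9*y + 9*z) dy ∧ dz

Distribute the wedge, using dx_i ∧ dx_j = -dx_j ∧ dx_i and dx_i ∧ dx_i = 0. For each pair (i, j) with i < j, the coefficient of dx_i ∧ dx_j in alpha ∧ beta is (alpha_i * beta_j - alpha_j * beta_i). Collecting: alpha ∧ beta = (6*x - 9*y) dx ∧ dy + (-6*x + 9*z) dx ∧ dz + (-9*y + 9*z) dy ∧ dz.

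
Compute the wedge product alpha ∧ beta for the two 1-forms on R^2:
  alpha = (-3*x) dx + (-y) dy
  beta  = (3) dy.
alpha ∧ beta = (-9*x) dx ∧ dy

Distribute the wedge, using dx_i ∧ dx_j = -dx_j ∧ dx_i and dx_i ∧ dx_i = 0. For each pair (i, j) with i < j, the coefficient of dx_i ∧ dx_j in alpha ∧ beta is (alpha_i * beta_j - alpha_j * beta_i). Collecting: alpha ∧ beta = (-9*x) dx ∧ dy.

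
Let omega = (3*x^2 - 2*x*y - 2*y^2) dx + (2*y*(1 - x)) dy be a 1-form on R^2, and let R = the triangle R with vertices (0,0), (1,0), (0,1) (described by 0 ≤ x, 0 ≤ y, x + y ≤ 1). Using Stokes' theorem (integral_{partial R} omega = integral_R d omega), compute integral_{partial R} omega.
integral_(partial R) omega = 2/3

Stokes: integral_partial_R omega = integral_R d omega with d omega = (∂Q/∂x - ∂P/∂y) dx ∧ dy.
  ∂Q/∂x = -2*y
  ∂P/∂y = -2*x - 4*y
  integrand = ∂Q/∂x - ∂P/∂y = 2*x + 2*y.
Integrating over R: integral_0^1 integral_0^{1-x} (2*x + 2*y) dy dx = 2/3.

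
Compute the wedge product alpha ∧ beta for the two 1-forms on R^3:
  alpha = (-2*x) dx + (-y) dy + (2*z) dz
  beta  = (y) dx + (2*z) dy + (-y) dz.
alpha ∧ beta = (-4*x*z + y^2) dx ∧ dy + (2*y*(x - z)) dx ∧ dz + (y^2 - 4*z^2) dy ∧ dz

Distribute the wedge, using dx_i ∧ dx_j = -dx_j ∧ dx_i and dx_i ∧ dx_i = 0. For each pair (i, j) with i < j, the coefficient of dx_i ∧ dx_j in alpha ∧ beta is (alpha_i * beta_j - alpha_j * beta_i). Collecting: alpha ∧ beta = (-4*x*z + y^2) dx ∧ dy + (2*y*(x - z)) dx ∧ dz + (y^2 - 4*z^2) dy ∧ dz.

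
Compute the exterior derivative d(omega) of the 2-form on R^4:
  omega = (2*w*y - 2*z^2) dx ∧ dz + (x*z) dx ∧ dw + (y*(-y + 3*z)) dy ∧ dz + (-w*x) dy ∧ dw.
d(omega) = (-2*w) dx ∧ dy ∧ dz + (-x + 2*y) dx ∧ dz ∧ dw + (-w) dx ∧ dy ∧ dw

For a 2-form omega = sum_{i<j} g_{ij} dx_i ∧ dx_j, the exterior derivative is
  d(omega) = sum_{i<j} d(g_{ij}) ∧ dx_i ∧ dx_j = sum_{i<j, k} (∂g_{ij}/∂x_k) dx_k ∧ dx_i ∧ dx_j.
Expand each term, using dx_k ∧ dx_i ∧ dx_j = sgn(permutation) dx_{(a)} ∧ dx_{(b)} ∧ dx_{(c)} with (a < b < c) sorted:
  d(2*w*y - 2*z^2) includes (∂/∂y)(2*w*y - 2*z^2) dy = (2*w) dy, which multiplied by dx ∧ dz gives (-2*w) dx ∧ dy ∧ dz
  d(2*w*y - 2*z^2) includes (∂/∂w)(2*w*y - 2*z^2) dw = (2*y) dw, which multiplied by dx ∧ dz gives (2*y) dx ∧ dz ∧ dw
  d(x*z) includes (∂/∂z)(x*z) dz = (x) dz, which multiplied by dx ∧ dw gives (-x) dx ∧ dz ∧ dw
  d(-w*x) includes (∂/∂x)(-w*x) dx = (-w) dx, which multiplied by dy ∧ dw gives (-w) dx ∧ dy ∧ dw
Collecting like 3-forms: d(omega) = (-2*w) dx ∧ dy ∧ dz + (-x + 2*y) dx ∧ dz ∧ dw + (-w) dx ∧ dy ∧ dw.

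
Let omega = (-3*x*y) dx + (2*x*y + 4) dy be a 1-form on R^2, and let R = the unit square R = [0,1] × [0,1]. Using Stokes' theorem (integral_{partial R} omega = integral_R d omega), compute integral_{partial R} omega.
integral_(partial R) omega = 5/2

Stokes: integral_partial_R omega = integral_R d omega with d omega = (∂Q/∂x - ∂P/∂y) dx ∧ dy.
  ∂Q/∂x = 2*y
  ∂P/∂y = -3*x
  integrand = ∂Q/∂x - ∂P/∂y = 3*x + 2*y.
Integrating over R: integral_0^1 integral_0^1 (3*x + 2*y) dx dy = 5/2.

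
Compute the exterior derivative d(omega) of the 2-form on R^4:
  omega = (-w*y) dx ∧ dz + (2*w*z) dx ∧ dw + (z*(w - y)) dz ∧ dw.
d(omega) = (w) dx ∧ dy ∧ dz + (-2*w - y) dx ∧ dz ∧ dw + (-z) dy ∧ dz ∧ dw

For a 2-form omega = sum_{i<j} g_{ij} dx_i ∧ dx_j, the exterior derivative is
  d(omega) = sum_{i<j} d(g_{ij}) ∧ dx_i ∧ dx_j = sum_{i<j, k} (∂g_{ij}/∂x_k) dx_k ∧ dx_i ∧ dx_j.
Expand each term, using dx_k ∧ dx_i ∧ dx_j = sgn(permutation) dx_{(a)} ∧ dx_{(b)} ∧ dx_{(c)} with (a < b < c) sorted:
  d(-w*y) includes (∂/∂y)(-w*y) dy = (-w) dy, which multiplied by dx ∧ dz gives (w) dx ∧ dy ∧ dz
  d(-w*y) includes (∂/∂w)(-w*y) dw = (-y) dw, which multiplied by dx ∧ dz gives (-y) dx ∧ dz ∧ dw
  d(2*w*z) includes (∂/∂z)(2*w*z) dz = (2*w) dz, which multiplied by dx ∧ dw gives (-2*w) dx ∧ dz ∧ dw
  d(z*(w - y)) includes (∂/∂y)(z*(w - y)) dy = (-z) dy, which multiplied by dz ∧ dw gives (-z) dy ∧ dz ∧ dw
Collecting like 3-forms: d(omega) = (w) dx ∧ dy ∧ dz + (-2*w - y) dx ∧ dz ∧ dw + (-z) dy ∧ dz ∧ dw.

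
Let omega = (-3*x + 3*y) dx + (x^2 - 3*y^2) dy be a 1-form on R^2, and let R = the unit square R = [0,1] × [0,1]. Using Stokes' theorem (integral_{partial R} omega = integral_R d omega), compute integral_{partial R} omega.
integral_(partial R) omega = -2

Stokes: integral_partial_R omega = integral_R d omega with d omega = (∂Q/∂x - ∂P/∂y) dx ∧ dy.
  ∂Q/∂x = 2*x
  ∂P/∂y = 3
  integrand = ∂Q/∂x - ∂P/∂y = 2*x - 3.
Integrating over R: integral_0^1 integral_0^1 (2*x - 3) dx dy = -2.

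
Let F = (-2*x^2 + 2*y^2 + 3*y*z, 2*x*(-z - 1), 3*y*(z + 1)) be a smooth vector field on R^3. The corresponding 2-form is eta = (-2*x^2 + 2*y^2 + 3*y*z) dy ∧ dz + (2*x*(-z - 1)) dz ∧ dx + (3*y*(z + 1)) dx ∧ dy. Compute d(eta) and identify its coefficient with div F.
d(eta) = (-4*x + 3*y) dx ∧ dy ∧ dz; div F = -4*x + 3*y

For a 2-form in R^3 of the form above, applying d gives a 3-form with coefficient ∂P/∂x + ∂Q/∂y + ∂R/∂z:
  ∂P/∂x = -4*x
  ∂Q/∂y = 0
  ∂R/∂z = 3*y
Sum = -4*x + 3*y, which is exactly div F.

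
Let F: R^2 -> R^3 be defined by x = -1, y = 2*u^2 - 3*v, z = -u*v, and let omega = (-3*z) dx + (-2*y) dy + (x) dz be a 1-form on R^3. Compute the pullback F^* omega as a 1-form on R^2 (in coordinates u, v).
F^* omega = (-16*u^3 + 24*u*v + v) du + (12*u^2 + u - 18*v) dv

Using F^*(f dg) = (f ∘ F) d(g ∘ F), substitute each coordinate x_i by F_i(u, v) in f_i, and replace dx_i by d F_i = (∂F_i/∂u) du + (∂F_i/∂v) dv.
  For the x component: f_1(F) = 3*u*v; d F_1 = (0) du + (0) dv
  For the y component: f_2(F) = -4*u^2 + 6*v; d F_2 = (4*u) du + (-3) dv
  For the z component: f_3(F) = -1; d F_3 = (-v) du + (-u) dv
Combining and collecting du, dv coefficients:
  coeff of du: -16*u^3 + 24*u*v + v
  coeff of dv: 12*u^2 + u - 18*v
F^* omega = (-16*u^3 + 24*u*v + v) du + (12*u^2 + u - 18*v) dv.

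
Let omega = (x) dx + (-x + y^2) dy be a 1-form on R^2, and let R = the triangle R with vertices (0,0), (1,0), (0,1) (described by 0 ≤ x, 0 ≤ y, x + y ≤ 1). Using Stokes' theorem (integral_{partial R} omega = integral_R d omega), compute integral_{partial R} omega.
integral_(partial R) omega = -1/2

Stokes: integral_partial_R omega = integral_R d omega with d omega = (∂Q/∂x - ∂P/∂y) dx ∧ dy.
  ∂Q/∂x = -1
  ∂P/∂y = 0
  integrand = ∂Q/∂x - ∂P/∂y = -1.
Integrating over R: integral_0^1 integral_0^{1-x} (-1) dy dx = -1/2.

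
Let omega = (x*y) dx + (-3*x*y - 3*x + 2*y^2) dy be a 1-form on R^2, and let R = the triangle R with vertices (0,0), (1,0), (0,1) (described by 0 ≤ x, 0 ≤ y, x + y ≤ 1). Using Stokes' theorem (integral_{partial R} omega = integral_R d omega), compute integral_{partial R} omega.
integral_(partial R) omega = -13/6

Stokes: integral_partial_R omega = integral_R d omega with d omega = (∂Q/∂x - ∂P/∂y) dx ∧ dy.
  ∂Q/∂x = -3*y - 3
  ∂P/∂y = x
  integrand = ∂Q/∂x - ∂P/∂y = -x - 3*y - 3.
Integrating over R: integral_0^1 integral_0^{1-x} (-x - 3*y - 3) dy dx = -13/6.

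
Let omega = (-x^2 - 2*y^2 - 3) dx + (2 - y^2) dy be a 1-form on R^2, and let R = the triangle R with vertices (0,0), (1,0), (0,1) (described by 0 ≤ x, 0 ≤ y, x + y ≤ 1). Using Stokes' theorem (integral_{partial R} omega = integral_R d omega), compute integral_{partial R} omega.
integral_(partial R) omega = 2/3

Stokes: integral_partial_R omega = integral_R d omega with d omega = (∂Q/∂x - ∂P/∂y) dx ∧ dy.
  ∂Q/∂x = 0
  ∂P/∂y = -4*y
  integrand = ∂Q/∂x - ∂P/∂y = 4*y.
Integrating over R: integral_0^1 integral_0^{1-x} (4*y) dy dx = 2/3.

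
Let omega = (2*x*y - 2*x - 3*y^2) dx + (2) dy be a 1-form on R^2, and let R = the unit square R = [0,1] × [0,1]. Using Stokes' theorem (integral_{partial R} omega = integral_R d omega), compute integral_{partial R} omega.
integral_(partial R) omega = 2

Stokes: integral_partial_R omega = integral_R d omega with d omega = (∂Q/∂x - ∂P/∂y) dx ∧ dy.
  ∂Q/∂x = 0
  ∂P/∂y = 2*x - 6*y
  integrand = ∂Q/∂x - ∂P/∂y = -2*x + 6*y.
Integrating over R: integral_0^1 integral_0^1 (-2*x + 6*y) dx dy = 2.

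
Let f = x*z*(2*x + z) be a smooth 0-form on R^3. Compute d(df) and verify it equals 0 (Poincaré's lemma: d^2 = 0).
d(df) = 0

Step 1: df = sum_i (∂f/∂x_i) dx_i = (z*(4*x + z)) dx + (0) dy + (2*x*(x + z)) dz.
Step 2: Apply d again. Using the 1-form formula, the coefficient of dx ∧ dy in d(df) is ∂^2 f/∂x ∂y - ∂^2 f/∂y ∂x = (0) - (0) = 0 (equality of mixed partials for smooth f).
Similarly for dx ∧ dz and dy ∧ dz — all coefficients vanish. So d(df) = 0.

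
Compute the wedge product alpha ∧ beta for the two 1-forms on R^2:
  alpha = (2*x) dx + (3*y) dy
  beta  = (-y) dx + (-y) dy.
alpha ∧ beta = (y*(-2*x + 3*y)) dx ∧ dy

Distribute the wedge, using dx_i ∧ dx_j = -dx_j ∧ dx_i and dx_i ∧ dx_i = 0. For each pair (i, j) with i < j, the coefficient of dx_i ∧ dx_j in alpha ∧ beta is (alpha_i * beta_j - alpha_j * beta_i). Collecting: alpha ∧ beta = (y*(-2*x + 3*y)) dx ∧ dy.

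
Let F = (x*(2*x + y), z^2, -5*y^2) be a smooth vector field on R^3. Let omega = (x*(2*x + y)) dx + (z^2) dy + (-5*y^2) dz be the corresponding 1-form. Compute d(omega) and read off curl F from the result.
d(omega) = (-10*y - 2*z) dy ∧ dz + (0) dz ∧ dx + (-x) dx ∧ dy; curl F = (-10*y - 2*z, 0, -x)

d omega = sum_{i<j} (∂f_j/∂x_i - ∂f_i/∂x_j) dx_i ∧ dx_j. Under the identification (dy ∧ dz, dz ∧ dx, dx ∧ dy) ↔ (e_x, e_y, e_z), the coefficients are exactly the components of curl F. Compute:
  ∂R/∂y - ∂Q/∂z = (-10*y) - (2*z) = -10*y - 2*z
  ∂P/∂z - ∂R/∂x = (0) - (0) = 0
  ∂Q/∂x - ∂P/∂y = (0) - (x) = -x.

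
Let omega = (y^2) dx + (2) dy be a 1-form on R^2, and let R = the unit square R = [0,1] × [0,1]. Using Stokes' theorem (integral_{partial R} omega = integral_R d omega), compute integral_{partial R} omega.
integral_(partial R) omega = -1

Stokes: integral_partial_R omega = integral_R d omega with d omega = (∂Q/∂x - ∂P/∂y) dx ∧ dy.
  ∂Q/∂x = 0
  ∂P/∂y = 2*y
  integrand = ∂Q/∂x - ∂P/∂y = -2*y.
Integrating over R: integral_0^1 integral_0^1 (-2*y) dx dy = -1.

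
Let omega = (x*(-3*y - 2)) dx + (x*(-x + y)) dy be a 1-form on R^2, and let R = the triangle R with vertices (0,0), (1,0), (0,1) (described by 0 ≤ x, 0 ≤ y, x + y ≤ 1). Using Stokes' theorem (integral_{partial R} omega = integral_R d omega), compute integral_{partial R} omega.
integral_(partial R) omega = 1/3

Stokes: integral_partial_R omega = integral_R d omega with d omega = (∂Q/∂x - ∂P/∂y) dx ∧ dy.
  ∂Q/∂x = -2*x + y
  ∂P/∂y = -3*x
  integrand = ∂Q/∂x - ∂P/∂y = x + y.
Integrating over R: integral_0^1 integral_0^{1-x} (x + y) dy dx = 1/3.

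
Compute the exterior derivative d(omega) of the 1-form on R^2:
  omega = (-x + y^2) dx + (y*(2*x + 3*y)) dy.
d(omega) = 0

For a 1-form omega = sum_i f_i dx_i, the exterior derivative is
  d(omega) = sum_{i < j} (∂f_j/∂x_i - ∂f_i/∂x_j) dx_i ∧ dx_j.

Assembling: d(omega) = 0.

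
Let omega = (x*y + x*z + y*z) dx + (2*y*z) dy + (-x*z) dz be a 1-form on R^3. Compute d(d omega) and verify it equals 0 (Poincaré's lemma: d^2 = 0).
d(d omega) = 0

Step 1: d omega = sum_{i<j} (∂f_j/∂x_i - ∂f_i/∂x_j) dx_i ∧ dx_j:
  coeff of dx ∧ dy: -x - z
  coeff of dx ∧ dz: -x - y - z
  coeff of dy ∧ dz: -2*y
Step 2: Apply d again to each 2-form coefficient. The only possible 3-form in R^3 is dx ∧ dy ∧ dz, with coefficient
  ∂(coeff of dy∧dz)/∂x - ∂(coeff of dx∧dz)/∂y + ∂(coeff of dx∧dy)/∂z
  = ∂/∂x (-2*y) - ∂/∂y (-x - y - z) + ∂/∂z (-x - z).
Each of these terms simplifies to sums of mixed partials that cancel in pairs. The result is 0 (by equality of mixed partials for smooth functions — Schwarz / Clairaut).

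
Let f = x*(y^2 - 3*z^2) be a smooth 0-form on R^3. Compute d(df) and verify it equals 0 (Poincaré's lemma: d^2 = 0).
d(df) = 0

Step 1: df = sum_i (∂f/∂x_i) dx_i = (y^2 - 3*z^2) dx + (2*x*y) dy + (-6*x*z) dz.
Step 2: Apply d again. Using the 1-form formula, the coefficient of dx ∧ dy in d(df) is ∂^2 f/∂x ∂y - ∂^2 f/∂y ∂x = (2*y) - (2*y) = 0 (equality of mixed partials for smooth f).
Similarly for dx ∧ dz and dy ∧ dz — all coefficients vanish. So d(df) = 0.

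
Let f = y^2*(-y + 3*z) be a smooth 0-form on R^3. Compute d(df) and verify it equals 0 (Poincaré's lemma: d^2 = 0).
d(df) = 0

Step 1: df = sum_i (∂f/∂x_i) dx_i = (0) dx + (3*y*(-y + 2*z)) dy + (3*y^2) dz.
Step 2: Apply d again. Using the 1-form formula, the coefficient of dx ∧ dy in d(df) is ∂^2 f/∂x ∂y - ∂^2 f/∂y ∂x = (0) - (0) = 0 (equality of mixed partials for smooth f).
Similarly for dx ∧ dz and dy ∧ dz — all coefficients vanish. So d(df) = 0.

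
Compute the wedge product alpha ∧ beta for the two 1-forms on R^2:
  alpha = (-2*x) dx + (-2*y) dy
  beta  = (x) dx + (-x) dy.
alpha ∧ beta = (2*x*(x + y)) dx ∧ dy

Distribute the wedge, using dx_i ∧ dx_j = -dx_j ∧ dx_i and dx_i ∧ dx_i = 0. For each pair (i, j) with i < j, the coefficient of dx_i ∧ dx_j in alpha ∧ beta is (alpha_i * beta_j - alpha_j * beta_i). Collecting: alpha ∧ beta = (2*x*(x + y)) dx ∧ dy.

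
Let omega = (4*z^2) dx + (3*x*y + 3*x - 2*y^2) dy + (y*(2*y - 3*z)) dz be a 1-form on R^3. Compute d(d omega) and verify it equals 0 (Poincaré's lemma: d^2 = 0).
d(d omega) = 0

Step 1: d omega = sum_{i<j} (∂f_j/∂x_i - ∂f_i/∂x_j) dx_i ∧ dx_j:
  coeff of dx ∧ dy: 3*y + 3
  coeff of dx ∧ dz: -8*z
  coeff of dy ∧ dz: 4*y - 3*z
Step 2: Apply d again to each 2-form coefficient. The only possible 3-form in R^3 is dx ∧ dy ∧ dz, with coefficient
  ∂(coeff of dy∧dz)/∂x - ∂(coeff of dx∧dz)/∂y + ∂(coeff of dx∧dy)/∂z
  = ∂/∂x (4*y - 3*z) - ∂/∂y (-8*z) + ∂/∂z (3*y + 3).
Each of these terms simplifies to sums of mixed partials that cancel in pairs. The result is 0 (by equality of mixed partials for smooth functions — Schwarz / Clairaut).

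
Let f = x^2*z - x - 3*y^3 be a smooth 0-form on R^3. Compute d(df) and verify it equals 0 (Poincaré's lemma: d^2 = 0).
d(df) = 0

Step 1: df = sum_i (∂f/∂x_i) dx_i = (2*x*z - 1) dx + (-9*y^2) dy + (x^2) dz.
Step 2: Apply d again. Using the 1-form formula, the coefficient of dx ∧ dy in d(df) is ∂^2 f/∂x ∂y - ∂^2 f/∂y ∂x = (0) - (0) = 0 (equality of mixed partials for smooth f).
Similarly for dx ∧ dz and dy ∧ dz — all coefficients vanish. So d(df) = 0.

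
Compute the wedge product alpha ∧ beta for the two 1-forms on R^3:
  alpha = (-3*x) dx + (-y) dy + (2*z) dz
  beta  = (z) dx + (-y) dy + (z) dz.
alpha ∧ beta = (y*(3*x + z)) dx ∧ dy + (-z*(3*x + 2*z)) dx ∧ dz + (y*z) dy ∧ dz

Distribute the wedge, using dx_i ∧ dx_j = -dx_j ∧ dx_i and dx_i ∧ dx_i = 0. For each pair (i, j) with i < j, the coefficient of dx_i ∧ dx_j in alpha ∧ beta is (alpha_i * beta_j - alpha_j * beta_i). Collecting: alpha ∧ beta = (y*(3*x + z)) dx ∧ dy + (-z*(3*x + 2*z)) dx ∧ dz + (y*z) dy ∧ dz.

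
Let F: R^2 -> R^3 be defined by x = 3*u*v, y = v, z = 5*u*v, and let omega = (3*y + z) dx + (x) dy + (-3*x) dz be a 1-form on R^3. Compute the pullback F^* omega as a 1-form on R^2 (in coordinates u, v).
F^* omega = (v^2*(9 - 30*u)) du + (6*u*v*(2 - 5*u)) dv

Using F^*(f dg) = (f ∘ F) d(g ∘ F), substitute each coordinate x_i by F_i(u, v) in f_i, and replace dx_i by d F_i = (∂F_i/∂u) du + (∂F_i/∂v) dv.
  For the x component: f_1(F) = v*(5*u + 3); d F_1 = (3*v) du + (3*u) dv
  For the y component: f_2(F) = 3*u*v; d F_2 = (0) du + (1) dv
  For the z component: f_3(F) = -9*u*v; d F_3 = (5*v) du + (5*u) dv
Combining and collecting du, dv coefficients:
  coeff of du: v^2*(9 - 30*u)
  coeff of dv: 6*u*v*(2 - 5*u)
F^* omega = (v^2*(9 - 30*u)) du + (6*u*v*(2 - 5*u)) dv.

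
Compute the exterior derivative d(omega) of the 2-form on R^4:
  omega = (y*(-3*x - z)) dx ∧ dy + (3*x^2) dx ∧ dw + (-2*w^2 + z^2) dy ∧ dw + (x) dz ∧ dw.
d(omega) = (-y) dx ∧ dy ∧ dz + (-2*z) dy ∧ dz ∧ dw + (1) dx ∧ dz ∧ dw

For a 2-form omega = sum_{i<j} g_{ij} dx_i ∧ dx_j, the exterior derivative is
  d(omega) = sum_{i<j} d(g_{ij}) ∧ dx_i ∧ dx_j = sum_{i<j, k} (∂g_{ij}/∂x_k) dx_k ∧ dx_i ∧ dx_j.
Expand each term, using dx_k ∧ dx_i ∧ dx_j = sgn(permutation) dx_{(a)} ∧ dx_{(b)} ∧ dx_{(c)} with (a < b < c) sorted:
  d(y*(-3*x - z)) includes (∂/∂z)(y*(-3*x - z)) dz = (-y) dz, which multiplied by dx ∧ dy gives (-y) dx ∧ dy ∧ dz
  d(-2*w^2 + z^2) includes (∂/∂z)(-2*w^2 + z^2) dz = (2*z) dz, which multiplied by dy ∧ dw gives (-2*z) dy ∧ dz ∧ dw
  d(x) includes (∂/∂x)(x) dx = (1) dx, which multiplied by dz ∧ dw gives (1) dx ∧ dz ∧ dw
Collecting like 3-forms: d(omega) = (-y) dx ∧ dy ∧ dz + (-2*z) dy ∧ dz ∧ dw + (1) dx ∧ dz ∧ dw.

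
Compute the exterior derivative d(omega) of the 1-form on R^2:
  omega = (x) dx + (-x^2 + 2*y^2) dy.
d(omega) = (-2*x) dx ∧ dy

For a 1-form omega = sum_i f_i dx_i, the exterior derivative is
  d(omega) = sum_{i < j} (∂f_j/∂x_i - ∂f_i/∂x_j) dx_i ∧ dx_j.
  coefficient of dx ∧ dy: ∂f_2/∂x - ∂f_1/∂y = ∂(-x^2 + 2*y^2)/∂x - ∂(x)/∂y = -2*x
Assembling: d(omega) = (-2*x) dx ∧ dy.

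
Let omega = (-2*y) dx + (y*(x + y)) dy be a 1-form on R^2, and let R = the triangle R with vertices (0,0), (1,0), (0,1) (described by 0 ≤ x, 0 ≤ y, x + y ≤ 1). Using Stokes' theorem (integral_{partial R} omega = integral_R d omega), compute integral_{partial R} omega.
integral_(partial R) omega = 7/6

Stokes: integral_partial_R omega = integral_R d omega with d omega = (∂Q/∂x - ∂P/∂y) dx ∧ dy.
  ∂Q/∂x = y
  ∂P/∂y = -2
  integrand = ∂Q/∂x - ∂P/∂y = y + 2.
Integrating over R: integral_0^1 integral_0^{1-x} (y + 2) dy dx = 7/6.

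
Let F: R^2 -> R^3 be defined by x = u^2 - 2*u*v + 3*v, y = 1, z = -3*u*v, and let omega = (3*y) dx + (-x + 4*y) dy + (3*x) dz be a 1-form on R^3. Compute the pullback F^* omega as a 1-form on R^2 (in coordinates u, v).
F^* omega = (-9*u^2*v + 18*u*v^2 + 6*u - 27*v^2 - 6*v) du + (-9*u^3 + 18*u^2*v - 27*u*v - 6*u + 9) dv

Using F^*(f dg) = (f ∘ F) d(g ∘ F), substitute each coordinate x_i by F_i(u, v) in f_i, and replace dx_i by d F_i = (∂F_i/∂u) du + (∂F_i/∂v) dv.
  For the x component: f_1(F) = 3; d F_1 = (2*u - 2*v) du + (3 - 2*u) dv
  For the y component: f_2(F) = -u^2 + 2*u*v - 3*v + 4; d F_2 = (0) du + (0) dv
  For the z component: f_3(F) = 3*u^2 - 6*u*v + 9*v; d F_3 = (-3*v) du + (-3*u) dv
Combining and collecting du, dv coefficients:
  coeff of du: -9*u^2*v + 18*u*v^2 + 6*u - 27*v^2 - 6*v
  coeff of dv: -9*u^3 + 18*u^2*v - 27*u*v - 6*u + 9
F^* omega = (-9*u^2*v + 18*u*v^2 + 6*u - 27*v^2 - 6*v) du + (-9*u^3 + 18*u^2*v - 27*u*v - 6*u + 9) dv.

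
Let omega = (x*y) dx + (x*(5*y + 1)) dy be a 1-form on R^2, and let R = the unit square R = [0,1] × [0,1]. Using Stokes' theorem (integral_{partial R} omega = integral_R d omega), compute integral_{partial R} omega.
integral_(partial R) omega = 3

Stokes: integral_partial_R omega = integral_R d omega with d omega = (∂Q/∂x - ∂P/∂y) dx ∧ dy.
  ∂Q/∂x = 5*y + 1
  ∂P/∂y = x
  integrand = ∂Q/∂x - ∂P/∂y = -x + 5*y + 1.
Integrating over R: integral_0^1 integral_0^1 (-x + 5*y + 1) dx dy = 3.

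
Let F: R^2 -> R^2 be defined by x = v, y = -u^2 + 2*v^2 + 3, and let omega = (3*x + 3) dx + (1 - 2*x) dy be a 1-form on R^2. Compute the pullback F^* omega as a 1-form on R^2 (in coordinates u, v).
F^* omega = (2*u*(2*v - 1)) du + (-8*v^2 + 7*v + 3) dv

Using F^*(f dg) = (f ∘ F) d(g ∘ F), substitute each coordinate x_i by F_i(u, v) in f_i, and replace dx_i by d F_i = (∂F_i/∂u) du + (∂F_i/∂v) dv.
  For the x component: f_1(F) = 3*v + 3; d F_1 = (0) du + (1) dv
  For the y component: f_2(F) = 1 - 2*v; d F_2 = (-2*u) du + (4*v) dv
Combining and collecting du, dv coefficients:
  coeff of du: 2*u*(2*v - 1)
  coeff of dv: -8*v^2 + 7*v + 3
F^* omega = (2*u*(2*v - 1)) du + (-8*v^2 + 7*v + 3) dv.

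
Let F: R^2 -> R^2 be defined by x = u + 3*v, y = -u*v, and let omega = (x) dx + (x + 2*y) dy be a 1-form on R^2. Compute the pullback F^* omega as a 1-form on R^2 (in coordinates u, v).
F^* omega = (2*u*v^2 - u*v + u - 3*v^2 + 3*v) du + (2*u^2*v - u^2 - 3*u*v + 3*u + 9*v) dv

Using F^*(f dg) = (f ∘ F) d(g ∘ F), substitute each coordinate x_i by F_i(u, v) in f_i, and replace dx_i by d F_i = (∂F_i/∂u) du + (∂F_i/∂v) dv.
  For the x component: f_1(F) = u + 3*v; d F_1 = (1) du + (3) dv
  For the y component: f_2(F) = -2*u*v + u + 3*v; d F_2 = (-v) du + (-u) dv
Combining and collecting du, dv coefficients:
  coeff of du: 2*u*v^2 - u*v + u - 3*v^2 + 3*v
  coeff of dv: 2*u^2*v - u^2 - 3*u*v + 3*u + 9*v
F^* omega = (2*u*v^2 - u*v + u - 3*v^2 + 3*v) du + (2*u^2*v - u^2 - 3*u*v + 3*u + 9*v) dv.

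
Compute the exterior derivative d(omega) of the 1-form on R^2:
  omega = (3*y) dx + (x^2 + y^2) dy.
d(omega) = (2*x - 3) dx ∧ dy

For a 1-form omega = sum_i f_i dx_i, the exterior derivative is
  d(omega) = sum_{i < j} (∂f_j/∂x_i - ∂f_i/∂x_j) dx_i ∧ dx_j.
  coefficient of dx ∧ dy: ∂f_2/∂x - ∂f_1/∂y = ∂(x^2 + y^2)/∂x - ∂(3*y)/∂y = 2*x - 3
Assembling: d(omega) = (2*x - 3) dx ∧ dy.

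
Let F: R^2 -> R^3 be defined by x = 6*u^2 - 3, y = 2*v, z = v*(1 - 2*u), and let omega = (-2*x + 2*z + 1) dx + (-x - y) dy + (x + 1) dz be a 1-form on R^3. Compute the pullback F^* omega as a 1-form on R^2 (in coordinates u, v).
F^* omega = (-144*u^3 - 60*u^2*v + 24*u*v + 84*u + 4*v) du + (-12*u^3 - 6*u^2 + 4*u - 4*v + 4) dv

Using F^*(f dg) = (f ∘ F) d(g ∘ F), substitute each coordinate x_i by F_i(u, v) in f_i, and replace dx_i by d F_i = (∂F_i/∂u) du + (∂F_i/∂v) dv.
  For the x component: f_1(F) = -12*u^2 - 4*u*v + 2*v + 7; d F_1 = (12*u) du + (0) dv
  For the y component: f_2(F) = -6*u^2 - 2*v + 3; d F_2 = (0) du + (2) dv
  For the z component: f_3(F) = 6*u^2 - 2; d F_3 = (-2*v) du + (1 - 2*u) dv
Combining and collecting du, dv coefficients:
  coeff of du: -144*u^3 - 60*u^2*v + 24*u*v + 84*u + 4*v
  coeff of dv: -12*u^3 - 6*u^2 + 4*u - 4*v + 4
F^* omega = (-144*u^3 - 60*u^2*v + 24*u*v + 84*u + 4*v) du + (-12*u^3 - 6*u^2 + 4*u - 4*v + 4) dv.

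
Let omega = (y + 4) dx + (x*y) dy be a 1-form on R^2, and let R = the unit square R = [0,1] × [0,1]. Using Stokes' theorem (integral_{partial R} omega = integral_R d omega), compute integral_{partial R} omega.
integral_(partial R) omega = -1/2

Stokes: integral_partial_R omega = integral_R d omega with d omega = (∂Q/∂x - ∂P/∂y) dx ∧ dy.
  ∂Q/∂x = y
  ∂P/∂y = 1
  integrand = ∂Q/∂x - ∂P/∂y = y - 1.
Integrating over R: integral_0^1 integral_0^1 (y - 1) dx dy = -1/2.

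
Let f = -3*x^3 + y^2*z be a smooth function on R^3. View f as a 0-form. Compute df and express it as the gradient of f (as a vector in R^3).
df = (-9*x^2) dx + (2*y*z) dy + (y^2) dz; grad f = (-9*x^2, 2*y*z, y^2)

For a 0-form f, d f = (∂f/∂x) dx + (∂f/∂y) dy + (∂f/∂z) dz. The components of the vector representation are exactly the entries of grad f in Cartesian coordinates:
  ∂f/∂x = -9*x^2
  ∂f/∂y = 2*y*z
  ∂f/∂z = y^2.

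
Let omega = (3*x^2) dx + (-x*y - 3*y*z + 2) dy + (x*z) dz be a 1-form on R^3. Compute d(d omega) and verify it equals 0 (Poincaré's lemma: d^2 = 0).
d(d omega) = 0

Step 1: d omega = sum_{i<j} (∂f_j/∂x_i - ∂f_i/∂x_j) dx_i ∧ dx_j:
  coeff of dx ∧ dy: -y
  coeff of dx ∧ dz: z
  coeff of dy ∧ dz: 3*y
Step 2: Apply d again to each 2-form coefficient. The only possible 3-form in R^3 is dx ∧ dy ∧ dz, with coefficient
  ∂(coeff of dy∧dz)/∂x - ∂(coeff of dx∧dz)/∂y + ∂(coeff of dx∧dy)/∂z
  = ∂/∂x (3*y) - ∂/∂y (z) + ∂/∂z (-y).
Each of these terms simplifies to sums of mixed partials that cancel in pairs. The result is 0 (by equality of mixed partials for smooth functions — Schwarz / Clairaut).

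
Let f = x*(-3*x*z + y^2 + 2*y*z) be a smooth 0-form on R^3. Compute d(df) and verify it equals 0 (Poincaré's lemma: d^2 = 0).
d(df) = 0

Step 1: df = sum_i (∂f/∂x_i) dx_i = (-6*x*z + y^2 + 2*y*z) dx + (2*x*(y + z)) dy + (x*(-3*x + 2*y)) dz.
Step 2: Apply d again. Using the 1-form formula, the coefficient of dx ∧ dy in d(df) is ∂^2 f/∂x ∂y - ∂^2 f/∂y ∂x = (2*y + 2*z) - (2*y + 2*z) = 0 (equality of mixed partials for smooth f).
Similarly for dx ∧ dz and dy ∧ dz — all coefficients vanish. So d(df) = 0.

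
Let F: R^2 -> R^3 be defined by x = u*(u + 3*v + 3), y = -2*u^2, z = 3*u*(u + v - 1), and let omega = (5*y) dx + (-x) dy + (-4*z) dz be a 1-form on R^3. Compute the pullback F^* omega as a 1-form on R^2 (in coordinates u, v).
F^* omega = (2*u*(-44*u^2 - 63*u*v + 45*u - 18*v^2 + 36*v - 18)) du + (u^2*(-66*u - 36*v + 36)) dv

Using F^*(f dg) = (f ∘ F) d(g ∘ F), substitute each coordinate x_i by F_i(u, v) in f_i, and replace dx_i by d F_i = (∂F_i/∂u) du + (∂F_i/∂v) dv.
  For the x component: f_1(F) = -10*u^2; d F_1 = (2*u + 3*v + 3) du + (3*u) dv
  For the y component: f_2(F) = u*(-u - 3*v - 3); d F_2 = (-4*u) du + (0) dv
  For the z component: f_3(F) = 12*u*(-u - v + 1); d F_3 = (6*u + 3*v - 3) du + (3*u) dv
Combining and collecting du, dv coefficients:
  coeff of du: 2*u*(-44*u^2 - 63*u*v + 45*u - 18*v^2 + 36*v - 18)
  coeff of dv: u^2*(-66*u - 36*v + 36)
F^* omega = (2*u*(-44*u^2 - 63*u*v + 45*u - 18*v^2 + 36*v - 18)) du + (u^2*(-66*u - 36*v + 36)) dv.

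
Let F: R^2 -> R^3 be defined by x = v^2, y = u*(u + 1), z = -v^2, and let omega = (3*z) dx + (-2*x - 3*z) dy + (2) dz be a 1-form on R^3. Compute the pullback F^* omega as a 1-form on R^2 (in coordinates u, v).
F^* omega = (v^2*(2*u + 1)) du + (-6*v^3 - 4*v) dv

Using F^*(f dg) = (f ∘ F) d(g ∘ F), substitute each coordinate x_i by F_i(u, v) in f_i, and replace dx_i by d F_i = (∂F_i/∂u) du + (∂F_i/∂v) dv.
  For the x component: f_1(F) = -3*v^2; d F_1 = (0) du + (2*v) dv
  For the y component: f_2(F) = v^2; d F_2 = (2*u + 1) du + (0) dv
  For the z component: f_3(F) = 2; d F_3 = (0) du + (-2*v) dv
Combining and collecting du, dv coefficients:
  coeff of du: v^2*(2*u + 1)
  coeff of dv: -6*v^3 - 4*v
F^* omega = (v^2*(2*u + 1)) du + (-6*v^3 - 4*v) dv.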